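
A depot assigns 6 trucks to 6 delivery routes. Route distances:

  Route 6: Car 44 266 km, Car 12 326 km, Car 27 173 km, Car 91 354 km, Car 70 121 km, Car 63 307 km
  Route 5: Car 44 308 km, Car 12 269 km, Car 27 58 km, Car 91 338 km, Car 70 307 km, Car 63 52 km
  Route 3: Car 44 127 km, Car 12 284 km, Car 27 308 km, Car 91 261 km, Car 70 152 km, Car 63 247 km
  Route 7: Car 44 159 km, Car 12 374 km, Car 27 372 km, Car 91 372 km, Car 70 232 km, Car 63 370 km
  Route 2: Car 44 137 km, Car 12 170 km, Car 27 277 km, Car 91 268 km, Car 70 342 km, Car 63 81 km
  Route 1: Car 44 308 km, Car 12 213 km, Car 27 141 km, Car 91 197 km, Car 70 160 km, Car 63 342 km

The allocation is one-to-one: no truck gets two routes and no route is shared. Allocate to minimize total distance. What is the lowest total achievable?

Optimal: Car 44→Route 7 (159 km), Car 12→Route 1 (213 km), Car 27→Route 5 (58 km), Car 91→Route 3 (261 km), Car 70→Route 6 (121 km), Car 63→Route 2 (81 km) — total 159+213+58+261+121+81 = 893 km.
Min-entry greedy (repeatedly take the single cheapest remaining cell) gives 983 km, worse by 90.
Next-best assignment: Car 44→Route 7, Car 12→Route 3, Car 27→Route 5, Car 91→Route 1, Car 70→Route 6, Car 63→Route 2 = 900 km.
No other one-to-one assignment undercuts 893 km.

Min total: 893 km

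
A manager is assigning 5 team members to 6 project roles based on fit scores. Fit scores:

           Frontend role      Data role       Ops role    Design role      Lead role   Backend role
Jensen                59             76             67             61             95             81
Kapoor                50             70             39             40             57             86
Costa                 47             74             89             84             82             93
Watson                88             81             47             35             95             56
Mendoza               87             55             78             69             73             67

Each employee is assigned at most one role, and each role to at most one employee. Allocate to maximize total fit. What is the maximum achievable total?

Optimal: Jensen→Lead role (95 pts), Kapoor→Backend role (86 pts), Costa→Ops role (89 pts), Watson→Data role (81 pts), Mendoza→Frontend role (87 pts) — total 95+86+89+81+87 = 438 pts.
Row-greedy (each employee in turn takes its best remaining role) gives 427 pts, worse by 11.
Next-best assignment: Jensen→Data role, Kapoor→Backend role, Costa→Ops role, Watson→Lead role, Mendoza→Frontend role = 433 pts.

Maximum total: 438 pts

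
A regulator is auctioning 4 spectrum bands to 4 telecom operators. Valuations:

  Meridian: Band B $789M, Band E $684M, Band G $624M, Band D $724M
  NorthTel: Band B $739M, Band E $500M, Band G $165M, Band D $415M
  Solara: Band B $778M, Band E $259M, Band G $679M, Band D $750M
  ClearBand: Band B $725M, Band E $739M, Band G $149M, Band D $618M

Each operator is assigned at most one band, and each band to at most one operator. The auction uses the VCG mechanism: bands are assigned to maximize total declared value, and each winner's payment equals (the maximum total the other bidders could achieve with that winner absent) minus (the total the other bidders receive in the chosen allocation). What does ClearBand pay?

Efficient allocation: Meridian→Band D ($724M), NorthTel→Band B ($739M), Solara→Band G ($679M), ClearBand→Band E ($739M); total welfare W = $2881M.
ClearBand receives Band E at value $739M, so the others get W − 739 = $2142M.
Without ClearBand: best allocation of the remaining 3 bidders over all 4 bands is Meridian→Band E ($684M), NorthTel→Band B ($739M), Solara→Band D ($750M), total $2173M.
VCG payment = (others' best without ClearBand) − (others' welfare with ClearBand) = 2173 − 2142 = $31M.

ClearBand pays $31M.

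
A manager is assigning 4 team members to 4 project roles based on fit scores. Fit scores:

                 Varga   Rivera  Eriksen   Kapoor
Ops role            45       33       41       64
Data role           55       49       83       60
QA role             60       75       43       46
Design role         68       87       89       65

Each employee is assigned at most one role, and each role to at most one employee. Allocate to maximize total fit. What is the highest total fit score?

Max total: 294 pts

Treat this as an assignment problem: match each employee to one role.
Optimal: Varga→QA role (60 pts), Rivera→Design role (87 pts), Eriksen→Data role (83 pts), Kapoor→Ops role (64 pts) — total 60+87+83+64 = 294 pts.
Row-greedy (each employee in turn takes its best remaining role) gives 290 pts, worse by 4.
Checked against all permutations: 294 pts is optimal.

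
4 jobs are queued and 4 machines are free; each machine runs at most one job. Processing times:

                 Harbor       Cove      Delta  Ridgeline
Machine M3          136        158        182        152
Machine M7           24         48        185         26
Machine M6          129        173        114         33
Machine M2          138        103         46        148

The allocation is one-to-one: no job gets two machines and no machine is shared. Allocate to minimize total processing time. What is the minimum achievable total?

Optimal: Harbor→Machine M7 (24 min), Cove→Machine M3 (158 min), Delta→Machine M2 (46 min), Ridgeline→Machine M6 (33 min) — total 24+158+46+33 = 261 min.
Column-greedy (each machine in turn goes to its cheapest remaining job) gives 379 min, worse by 118.
Next-best assignment: Harbor→Machine M3, Cove→Machine M7, Delta→Machine M2, Ridgeline→Machine M6 = 263 min.

Minimum total: 261 min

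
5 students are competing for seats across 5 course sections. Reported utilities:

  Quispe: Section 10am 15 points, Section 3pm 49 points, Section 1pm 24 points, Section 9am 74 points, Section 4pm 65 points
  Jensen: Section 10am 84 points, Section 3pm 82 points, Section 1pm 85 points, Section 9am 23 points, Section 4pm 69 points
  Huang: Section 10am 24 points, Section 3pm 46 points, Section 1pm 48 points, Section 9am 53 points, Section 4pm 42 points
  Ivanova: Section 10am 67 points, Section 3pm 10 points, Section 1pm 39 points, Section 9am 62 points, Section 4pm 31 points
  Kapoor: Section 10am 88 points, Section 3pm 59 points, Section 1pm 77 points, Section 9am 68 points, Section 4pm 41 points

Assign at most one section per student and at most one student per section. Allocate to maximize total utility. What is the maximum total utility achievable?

Max total: 346 points

Optimal: Quispe→Section 4pm (65 points), Jensen→Section 1pm (85 points), Huang→Section 3pm (46 points), Ivanova→Section 9am (62 points), Kapoor→Section 10am (88 points) — total 65+85+46+62+88 = 346 points.
Max-entry greedy (repeatedly take the single best remaining cell) gives 324 points, worse by 22.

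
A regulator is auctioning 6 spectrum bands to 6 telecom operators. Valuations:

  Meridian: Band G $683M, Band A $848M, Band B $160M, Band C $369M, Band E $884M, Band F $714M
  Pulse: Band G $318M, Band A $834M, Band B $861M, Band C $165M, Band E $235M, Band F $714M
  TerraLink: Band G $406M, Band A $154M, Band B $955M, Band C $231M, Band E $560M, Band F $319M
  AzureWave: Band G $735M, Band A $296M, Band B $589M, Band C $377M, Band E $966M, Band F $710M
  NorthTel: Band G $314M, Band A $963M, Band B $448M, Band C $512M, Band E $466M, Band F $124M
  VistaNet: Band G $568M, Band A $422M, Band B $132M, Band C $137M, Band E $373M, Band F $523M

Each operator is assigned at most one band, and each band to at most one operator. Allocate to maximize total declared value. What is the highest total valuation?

Optimal: Meridian→Band A ($848M), Pulse→Band F ($714M), TerraLink→Band B ($955M), AzureWave→Band E ($966M), NorthTel→Band C ($512M), VistaNet→Band G ($568M) — total 848+714+955+966+512+568 = $4563M.
Max-entry greedy (repeatedly take the single best remaining cell) gives $4331M, worse by 232.
Checked against all permutations: $4563M is optimal.

Max total: $4563M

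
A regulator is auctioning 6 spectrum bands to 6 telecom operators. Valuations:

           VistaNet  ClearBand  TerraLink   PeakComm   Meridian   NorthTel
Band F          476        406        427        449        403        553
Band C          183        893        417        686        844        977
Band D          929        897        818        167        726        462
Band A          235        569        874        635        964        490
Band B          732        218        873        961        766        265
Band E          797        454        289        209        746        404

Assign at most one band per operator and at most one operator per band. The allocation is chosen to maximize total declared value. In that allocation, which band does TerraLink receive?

TerraLink receives Band F.

Optimal: VistaNet→Band E ($797M), ClearBand→Band D ($897M), TerraLink→Band F ($427M), PeakComm→Band B ($961M), Meridian→Band A ($964M), NorthTel→Band C ($977M) — total 797+897+427+961+964+977 = $5023M.
Column-greedy (each band in turn goes to its best remaining operator) gives $4589M, worse by 434.
Next-best assignment: VistaNet→Band E, ClearBand→Band C, TerraLink→Band D, PeakComm→Band B, Meridian→Band A, NorthTel→Band F = $4986M.
Swapping VistaNet↔TerraLink (VistaNet→Band F $476M, TerraLink→Band E $289M) loses 459.
TerraLink's own top band is Band A ($874M), but forcing TerraLink→Band A and reassigning the rest optimally gives only $4956M — worse by 67.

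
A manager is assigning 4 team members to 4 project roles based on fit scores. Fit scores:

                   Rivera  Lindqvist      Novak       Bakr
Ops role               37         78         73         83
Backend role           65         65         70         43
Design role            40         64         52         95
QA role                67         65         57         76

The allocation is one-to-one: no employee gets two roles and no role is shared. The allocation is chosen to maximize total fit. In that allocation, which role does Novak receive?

Treat this as an assignment problem: match each employee to one role.
Optimal: Rivera→QA role (67 pts), Lindqvist→Ops role (78 pts), Novak→Backend role (70 pts), Bakr→Design role (95 pts) — total 67+78+70+95 = 310 pts.
Column-greedy (each role in turn goes to its best remaining employee) gives 284 pts, worse by 26.
Next-best assignment: Rivera→QA role, Lindqvist→Backend role, Novak→Ops role, Bakr→Design role = 300 pts.
Checked against all permutations: 310 pts is optimal.
Novak's own top role is Ops role (73 pts), but forcing Novak→Ops role and reassigning the rest optimally gives only 300 pts — worse by 10.

Novak receives Backend role.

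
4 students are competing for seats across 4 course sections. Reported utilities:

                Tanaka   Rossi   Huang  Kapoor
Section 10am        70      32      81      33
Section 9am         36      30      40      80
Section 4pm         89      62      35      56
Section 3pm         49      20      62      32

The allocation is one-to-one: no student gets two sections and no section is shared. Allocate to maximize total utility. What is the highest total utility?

Max total: 274 points

This is a one-to-one assignment (maximum-weight bipartite matching).
Optimal: Tanaka→Section 10am (70 points), Rossi→Section 4pm (62 points), Huang→Section 3pm (62 points), Kapoor→Section 9am (80 points) — total 70+62+62+80 = 274 points.
Row-greedy (each student in turn takes its best remaining section) gives 263 points, worse by 11.
Swapping Huang↔Rossi (Huang→Section 4pm 35 points, Rossi→Section 3pm 20 points) loses 69.
Checked against all permutations: 274 points is optimal.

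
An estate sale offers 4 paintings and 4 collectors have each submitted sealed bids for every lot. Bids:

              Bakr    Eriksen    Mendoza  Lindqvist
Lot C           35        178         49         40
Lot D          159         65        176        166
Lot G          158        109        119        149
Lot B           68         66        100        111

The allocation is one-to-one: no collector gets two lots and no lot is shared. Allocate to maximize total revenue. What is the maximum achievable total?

Optimal: Bakr→Lot G ($158), Eriksen→Lot C ($178), Mendoza→Lot D ($176), Lindqvist→Lot B ($111) — total 158+178+176+111 = $623.
Row-greedy (each collector in turn takes its best remaining lot) gives $567, worse by 56.
Next-best assignment: Bakr→Lot G, Eriksen→Lot C, Mendoza→Lot B, Lindqvist→Lot D = $602.
Swapping Mendoza↔Lindqvist (Mendoza→Lot B $100, Lindqvist→Lot D $166) loses 21.

Max total: $623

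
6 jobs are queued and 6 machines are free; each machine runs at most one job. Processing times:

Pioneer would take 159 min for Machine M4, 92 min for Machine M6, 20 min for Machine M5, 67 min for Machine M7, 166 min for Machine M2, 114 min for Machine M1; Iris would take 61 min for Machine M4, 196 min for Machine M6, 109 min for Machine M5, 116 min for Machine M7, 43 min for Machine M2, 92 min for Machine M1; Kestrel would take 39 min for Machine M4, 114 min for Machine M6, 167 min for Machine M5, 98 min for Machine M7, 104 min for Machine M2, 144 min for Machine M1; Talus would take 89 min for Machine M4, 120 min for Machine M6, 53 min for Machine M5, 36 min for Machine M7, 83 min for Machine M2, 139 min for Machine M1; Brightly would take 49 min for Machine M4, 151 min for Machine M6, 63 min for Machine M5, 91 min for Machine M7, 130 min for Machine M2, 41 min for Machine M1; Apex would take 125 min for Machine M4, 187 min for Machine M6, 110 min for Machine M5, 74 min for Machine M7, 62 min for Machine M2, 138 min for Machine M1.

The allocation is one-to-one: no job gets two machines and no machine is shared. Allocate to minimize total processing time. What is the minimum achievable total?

Min total: 334 min

Optimal: Pioneer→Machine M5 (20 min), Iris→Machine M4 (61 min), Kestrel→Machine M6 (114 min), Talus→Machine M7 (36 min), Brightly→Machine M1 (41 min), Apex→Machine M2 (62 min) — total 20+61+114+36+41+62 = 334 min.
Next-best assignment: Pioneer→Machine M5, Iris→Machine M2, Kestrel→Machine M4, Talus→Machine M6, Brightly→Machine M1, Apex→Machine M7 = 337 min.
No other one-to-one assignment undercuts 334 min.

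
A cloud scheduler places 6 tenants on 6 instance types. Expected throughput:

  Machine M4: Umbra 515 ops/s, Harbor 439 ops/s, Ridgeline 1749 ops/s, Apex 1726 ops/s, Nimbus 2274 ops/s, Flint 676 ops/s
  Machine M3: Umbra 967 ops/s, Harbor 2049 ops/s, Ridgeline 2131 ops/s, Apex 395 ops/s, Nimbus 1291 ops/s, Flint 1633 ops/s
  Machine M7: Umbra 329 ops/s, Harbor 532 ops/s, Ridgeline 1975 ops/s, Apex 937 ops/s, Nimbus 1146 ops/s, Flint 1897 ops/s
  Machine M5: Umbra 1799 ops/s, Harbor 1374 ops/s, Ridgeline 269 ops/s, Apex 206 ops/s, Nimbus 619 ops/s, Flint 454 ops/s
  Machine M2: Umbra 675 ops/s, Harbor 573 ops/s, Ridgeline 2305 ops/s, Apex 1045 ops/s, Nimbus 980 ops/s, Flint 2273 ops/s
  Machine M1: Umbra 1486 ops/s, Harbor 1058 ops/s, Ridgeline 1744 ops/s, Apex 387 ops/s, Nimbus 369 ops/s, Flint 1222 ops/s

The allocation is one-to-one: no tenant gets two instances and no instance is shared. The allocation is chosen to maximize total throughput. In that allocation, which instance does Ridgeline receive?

Optimal: Umbra→Machine M5 (1799 ops/s), Harbor→Machine M3 (2049 ops/s), Ridgeline→Machine M1 (1744 ops/s), Apex→Machine M7 (937 ops/s), Nimbus→Machine M4 (2274 ops/s), Flint→Machine M2 (2273 ops/s) — total 1799+2049+1744+937+2274+2273 = 11076 ops/s.
Column-greedy (each instance in turn goes to its best remaining tenant) gives 10204 ops/s, worse by 872.
Every other assignment is strictly worse.
Ridgeline's own top instance is Machine M2 (2305 ops/s), but forcing Ridgeline→Machine M2 and reassigning the rest optimally gives only 10711 ops/s — worse by 365.

Ridgeline receives Machine M1.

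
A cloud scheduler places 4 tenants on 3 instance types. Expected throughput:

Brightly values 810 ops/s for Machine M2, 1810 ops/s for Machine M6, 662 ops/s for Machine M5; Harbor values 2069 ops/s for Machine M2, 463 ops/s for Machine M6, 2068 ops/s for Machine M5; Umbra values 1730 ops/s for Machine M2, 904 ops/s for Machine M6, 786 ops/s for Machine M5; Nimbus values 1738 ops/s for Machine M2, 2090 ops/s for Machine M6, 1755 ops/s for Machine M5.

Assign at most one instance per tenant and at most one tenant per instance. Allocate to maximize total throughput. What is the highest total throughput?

Max total: 5888 ops/s

Treat this as an assignment problem: match each tenant to one instance.
Optimal: Umbra→Machine M2 (1730 ops/s), Nimbus→Machine M6 (2090 ops/s), Harbor→Machine M5 (2068 ops/s) — total 1730+2090+2068 = 5888 ops/s.
Row-greedy (each tenant in turn takes its best remaining instance) gives 4665 ops/s, worse by 1223.
Swapping Nimbus↔Harbor (Nimbus→Machine M5 1755 ops/s, Harbor→Machine M6 463 ops/s) loses 1940.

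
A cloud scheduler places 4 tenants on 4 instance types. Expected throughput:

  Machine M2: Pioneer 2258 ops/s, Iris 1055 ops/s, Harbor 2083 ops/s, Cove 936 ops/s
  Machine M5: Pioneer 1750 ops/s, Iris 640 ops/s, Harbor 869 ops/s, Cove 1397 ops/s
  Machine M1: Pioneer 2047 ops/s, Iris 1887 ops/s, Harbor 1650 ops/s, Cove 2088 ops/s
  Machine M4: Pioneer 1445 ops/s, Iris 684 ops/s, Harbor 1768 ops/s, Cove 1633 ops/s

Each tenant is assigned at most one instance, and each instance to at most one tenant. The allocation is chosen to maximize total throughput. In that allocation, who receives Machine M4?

Optimal: Pioneer→Machine M5 (1750 ops/s), Iris→Machine M1 (1887 ops/s), Harbor→Machine M2 (2083 ops/s), Cove→Machine M4 (1633 ops/s) — total 1750+1887+2083+1633 = 7353 ops/s.
Max-entry greedy (repeatedly take the single best remaining cell) gives 6754 ops/s, worse by 599.
Swapping Cove↔Pioneer (Cove→Machine M5 1397 ops/s, Pioneer→Machine M4 1445 ops/s) loses 541.
No other one-to-one assignment exceeds 7353 ops/s.
Cove's own top instance is Machine M1 (2088 ops/s), but forcing Cove→Machine M1 and reassigning the rest optimally gives only 6754 ops/s — worse by 599.

Cove receives Machine M4.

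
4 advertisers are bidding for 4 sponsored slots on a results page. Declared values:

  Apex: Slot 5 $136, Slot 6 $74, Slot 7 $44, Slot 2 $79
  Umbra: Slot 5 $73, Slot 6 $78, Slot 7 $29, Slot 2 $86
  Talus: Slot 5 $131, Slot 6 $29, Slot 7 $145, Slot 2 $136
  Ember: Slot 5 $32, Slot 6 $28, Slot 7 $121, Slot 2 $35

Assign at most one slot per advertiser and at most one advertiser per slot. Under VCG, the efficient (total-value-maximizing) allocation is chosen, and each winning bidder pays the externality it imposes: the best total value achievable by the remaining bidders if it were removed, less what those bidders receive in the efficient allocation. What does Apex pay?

Apex pays $3.

Efficient allocation: Apex→Slot 5 ($136), Umbra→Slot 6 ($78), Talus→Slot 2 ($136), Ember→Slot 7 ($121); total welfare W = $471.
Apex receives Slot 5 at value $136, so the others get W − 136 = $335.
Without Apex: best allocation of the remaining 3 bidders over all 4 slots is Umbra→Slot 2 ($86), Talus→Slot 5 ($131), Ember→Slot 7 ($121), total $338.
VCG payment = (others' best without Apex) − (others' welfare with Apex) = 338 − 335 = $3.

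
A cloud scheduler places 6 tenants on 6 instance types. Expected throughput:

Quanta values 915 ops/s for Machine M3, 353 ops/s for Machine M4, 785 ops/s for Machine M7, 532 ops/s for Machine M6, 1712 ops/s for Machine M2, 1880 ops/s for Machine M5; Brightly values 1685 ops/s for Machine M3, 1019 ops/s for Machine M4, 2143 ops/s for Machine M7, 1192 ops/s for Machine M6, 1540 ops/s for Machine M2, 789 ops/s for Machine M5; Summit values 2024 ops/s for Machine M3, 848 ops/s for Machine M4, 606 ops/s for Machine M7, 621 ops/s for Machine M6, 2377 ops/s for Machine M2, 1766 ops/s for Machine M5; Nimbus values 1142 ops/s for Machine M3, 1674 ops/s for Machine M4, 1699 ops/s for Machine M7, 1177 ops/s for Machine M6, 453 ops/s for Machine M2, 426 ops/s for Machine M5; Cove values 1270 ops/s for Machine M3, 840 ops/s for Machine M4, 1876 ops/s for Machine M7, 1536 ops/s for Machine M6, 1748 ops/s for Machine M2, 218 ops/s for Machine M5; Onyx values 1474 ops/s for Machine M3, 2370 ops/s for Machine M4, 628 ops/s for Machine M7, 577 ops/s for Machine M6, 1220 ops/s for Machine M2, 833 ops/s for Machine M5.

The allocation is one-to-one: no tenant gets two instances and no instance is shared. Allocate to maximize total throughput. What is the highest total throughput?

Max total: 11547 ops/s

Optimal: Quanta→Machine M5 (1880 ops/s), Brightly→Machine M3 (1685 ops/s), Summit→Machine M2 (2377 ops/s), Nimbus→Machine M7 (1699 ops/s), Cove→Machine M6 (1536 ops/s), Onyx→Machine M4 (2370 ops/s) — total 1880+1685+2377+1699+1536+2370 = 11547 ops/s.
Column-greedy (each instance in turn goes to its best remaining tenant) gives 10211 ops/s, worse by 1336.
Swapping Cove↔Quanta (Cove→Machine M5 218 ops/s, Quanta→Machine M6 532 ops/s) loses 2666.
Every other assignment is strictly worse.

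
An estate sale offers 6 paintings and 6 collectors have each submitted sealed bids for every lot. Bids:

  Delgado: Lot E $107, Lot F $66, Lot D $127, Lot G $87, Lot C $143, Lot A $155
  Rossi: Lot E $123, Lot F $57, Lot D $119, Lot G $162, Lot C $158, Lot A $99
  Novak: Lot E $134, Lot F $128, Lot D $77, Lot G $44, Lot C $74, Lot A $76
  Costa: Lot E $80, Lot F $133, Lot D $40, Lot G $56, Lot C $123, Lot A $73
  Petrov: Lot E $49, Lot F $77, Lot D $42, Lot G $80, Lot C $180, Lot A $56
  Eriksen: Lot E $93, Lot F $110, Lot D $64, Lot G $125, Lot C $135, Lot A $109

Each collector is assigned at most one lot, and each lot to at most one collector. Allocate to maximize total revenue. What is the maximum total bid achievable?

Treat this as an assignment problem: match each collector to one lot.
Optimal: Delgado→Lot A ($155), Rossi→Lot D ($119), Novak→Lot E ($134), Costa→Lot F ($133), Petrov→Lot C ($180), Eriksen→Lot G ($125) — total 155+119+134+133+180+125 = $846.
Max-entry greedy (repeatedly take the single best remaining cell) gives $828, worse by 18.
Swapping Delgado↔Novak (Delgado→Lot E $107, Novak→Lot A $76) loses 106.

Max total: $846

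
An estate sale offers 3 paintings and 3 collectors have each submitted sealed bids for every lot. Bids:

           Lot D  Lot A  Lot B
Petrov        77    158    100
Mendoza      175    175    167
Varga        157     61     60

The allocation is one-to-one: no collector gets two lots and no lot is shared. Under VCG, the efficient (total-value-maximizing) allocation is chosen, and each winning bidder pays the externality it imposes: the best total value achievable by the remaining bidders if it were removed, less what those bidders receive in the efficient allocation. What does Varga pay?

Varga pays $8.

Efficient allocation: Petrov→Lot A ($158), Mendoza→Lot B ($167), Varga→Lot D ($157); total welfare W = $482.
Varga receives Lot D at value $157, so the others get W − 157 = $325.
Without Varga: best allocation of the remaining 2 bidders over all 3 lots is Petrov→Lot A ($158), Mendoza→Lot D ($175), total $333.
VCG payment = (others' best without Varga) − (others' welfare with Varga) = 333 − 325 = $8.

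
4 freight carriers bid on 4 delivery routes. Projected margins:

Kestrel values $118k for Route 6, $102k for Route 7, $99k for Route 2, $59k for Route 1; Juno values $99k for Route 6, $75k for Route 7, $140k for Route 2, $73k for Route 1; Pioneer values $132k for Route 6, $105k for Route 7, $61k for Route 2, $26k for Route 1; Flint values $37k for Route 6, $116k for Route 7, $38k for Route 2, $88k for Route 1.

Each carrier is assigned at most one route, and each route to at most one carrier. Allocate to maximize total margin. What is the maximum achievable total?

This is a one-to-one assignment (maximum-weight bipartite matching).
Optimal: Kestrel→Route 7 ($102k), Juno→Route 2 ($140k), Pioneer→Route 6 ($132k), Flint→Route 1 ($88k) — total 102+140+132+88 = $462k.
Max-entry greedy (repeatedly take the single best remaining cell) gives $447k, worse by 15.

Max total: $462k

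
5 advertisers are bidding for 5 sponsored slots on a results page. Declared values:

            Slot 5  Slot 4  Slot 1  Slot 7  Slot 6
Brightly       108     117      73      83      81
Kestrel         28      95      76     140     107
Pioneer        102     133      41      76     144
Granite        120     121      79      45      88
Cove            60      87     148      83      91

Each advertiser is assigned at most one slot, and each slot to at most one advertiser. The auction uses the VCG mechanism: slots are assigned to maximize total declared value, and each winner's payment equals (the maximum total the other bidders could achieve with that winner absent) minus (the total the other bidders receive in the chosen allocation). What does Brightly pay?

Brightly pays $1.

Efficient allocation: Brightly→Slot 4 ($117), Kestrel→Slot 7 ($140), Pioneer→Slot 6 ($144), Granite→Slot 5 ($120), Cove→Slot 1 ($148); total welfare W = $669.
Brightly receives Slot 4 at value $117, so the others get W − 117 = $552.
Without Brightly: best allocation of the remaining 4 bidders over all 5 slots is Kestrel→Slot 7 ($140), Pioneer→Slot 6 ($144), Granite→Slot 4 ($121), Cove→Slot 1 ($148), total $553.
VCG payment = (others' best without Brightly) − (others' welfare with Brightly) = 553 − 552 = $1.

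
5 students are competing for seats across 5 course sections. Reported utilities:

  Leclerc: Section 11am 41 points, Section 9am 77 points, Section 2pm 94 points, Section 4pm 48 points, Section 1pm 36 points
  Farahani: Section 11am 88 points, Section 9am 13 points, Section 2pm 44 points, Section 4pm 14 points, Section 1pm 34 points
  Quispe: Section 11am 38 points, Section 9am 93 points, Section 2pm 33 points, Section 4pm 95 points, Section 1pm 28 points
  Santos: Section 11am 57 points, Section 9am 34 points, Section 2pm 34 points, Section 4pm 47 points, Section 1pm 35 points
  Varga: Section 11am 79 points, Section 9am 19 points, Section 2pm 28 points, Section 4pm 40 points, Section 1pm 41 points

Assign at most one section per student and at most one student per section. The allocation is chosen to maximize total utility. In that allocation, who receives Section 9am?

Quispe receives Section 9am.

Optimal: Leclerc→Section 2pm (94 points), Farahani→Section 11am (88 points), Quispe→Section 9am (93 points), Santos→Section 4pm (47 points), Varga→Section 1pm (41 points) — total 94+88+93+47+41 = 363 points.
Max-entry greedy (repeatedly take the single best remaining cell) gives 352 points, worse by 11.
Quispe's own top section is Section 4pm (95 points), but forcing Quispe→Section 4pm and reassigning the rest optimally gives only 352 points — worse by 11.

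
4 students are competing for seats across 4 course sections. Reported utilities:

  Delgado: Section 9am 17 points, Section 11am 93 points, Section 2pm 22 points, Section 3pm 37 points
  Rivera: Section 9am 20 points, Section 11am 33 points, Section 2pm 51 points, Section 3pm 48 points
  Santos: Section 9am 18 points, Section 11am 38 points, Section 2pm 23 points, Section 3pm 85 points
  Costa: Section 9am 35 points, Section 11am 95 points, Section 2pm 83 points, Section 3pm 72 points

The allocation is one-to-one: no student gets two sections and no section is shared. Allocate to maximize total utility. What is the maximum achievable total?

Max total: 281 points

This is the linear assignment problem.
Optimal: Delgado→Section 11am (93 points), Rivera→Section 9am (20 points), Santos→Section 3pm (85 points), Costa→Section 2pm (83 points) — total 93+20+85+83 = 281 points.
Column-greedy (each section in turn goes to its best remaining student) gives 264 points, worse by 17.
Next-best assignment: Delgado→Section 11am, Rivera→Section 2pm, Santos→Section 3pm, Costa→Section 9am = 264 points.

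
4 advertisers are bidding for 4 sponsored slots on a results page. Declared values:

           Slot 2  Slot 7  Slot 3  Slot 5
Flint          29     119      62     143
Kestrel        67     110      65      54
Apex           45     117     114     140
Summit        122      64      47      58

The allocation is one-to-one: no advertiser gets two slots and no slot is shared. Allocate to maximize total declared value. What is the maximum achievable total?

Max total: $489

Optimal: Flint→Slot 5 ($143), Kestrel→Slot 7 ($110), Apex→Slot 3 ($114), Summit→Slot 2 ($122) — total 143+110+114+122 = $489.
Swapping Apex↔Kestrel (Apex→Slot 7 $117, Kestrel→Slot 3 $65) loses 42.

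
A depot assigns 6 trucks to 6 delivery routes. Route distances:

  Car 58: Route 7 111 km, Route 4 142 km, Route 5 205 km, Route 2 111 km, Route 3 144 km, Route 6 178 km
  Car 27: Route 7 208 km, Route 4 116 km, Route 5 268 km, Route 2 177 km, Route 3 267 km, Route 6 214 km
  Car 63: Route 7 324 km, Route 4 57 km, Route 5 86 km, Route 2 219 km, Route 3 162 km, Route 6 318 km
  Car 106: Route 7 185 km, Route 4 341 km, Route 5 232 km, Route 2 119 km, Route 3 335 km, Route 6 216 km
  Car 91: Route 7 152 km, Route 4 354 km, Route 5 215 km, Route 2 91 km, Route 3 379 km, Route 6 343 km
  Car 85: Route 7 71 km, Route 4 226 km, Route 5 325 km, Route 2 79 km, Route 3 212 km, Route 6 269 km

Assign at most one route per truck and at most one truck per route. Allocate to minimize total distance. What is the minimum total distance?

Min total: 724 km

Treat this as an assignment problem: match each truck to one route.
Optimal: Car 58→Route 3 (144 km), Car 27→Route 4 (116 km), Car 63→Route 5 (86 km), Car 106→Route 6 (216 km), Car 91→Route 2 (91 km), Car 85→Route 7 (71 km) — total 144+116+86+216+91+71 = 724 km.
Min-entry greedy (repeatedly take the single cheapest remaining cell) gives 809 km, worse by 85.
No other one-to-one assignment undercuts 724 km.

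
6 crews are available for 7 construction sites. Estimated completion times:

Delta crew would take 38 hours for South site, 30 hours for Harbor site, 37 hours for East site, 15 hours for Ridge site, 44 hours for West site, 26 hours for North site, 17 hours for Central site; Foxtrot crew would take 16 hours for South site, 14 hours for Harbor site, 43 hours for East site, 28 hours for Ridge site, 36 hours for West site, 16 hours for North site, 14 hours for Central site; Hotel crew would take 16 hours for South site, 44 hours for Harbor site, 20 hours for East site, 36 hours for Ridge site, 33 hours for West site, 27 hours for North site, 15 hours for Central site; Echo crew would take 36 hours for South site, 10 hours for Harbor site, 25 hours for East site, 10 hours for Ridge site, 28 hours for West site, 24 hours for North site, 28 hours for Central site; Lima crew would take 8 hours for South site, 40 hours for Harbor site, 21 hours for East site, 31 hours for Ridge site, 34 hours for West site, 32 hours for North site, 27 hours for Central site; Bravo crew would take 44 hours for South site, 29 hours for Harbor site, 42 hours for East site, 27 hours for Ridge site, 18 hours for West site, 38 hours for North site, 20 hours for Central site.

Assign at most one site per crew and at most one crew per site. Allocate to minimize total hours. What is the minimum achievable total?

Minimum total: 82 hours

Optimal: Delta crew→Ridge site (15 hours), Foxtrot crew→North site (16 hours), Hotel crew→Central site (15 hours), Echo crew→Harbor site (10 hours), Lima crew→South site (8 hours), Bravo crew→West site (18 hours) — total 15+16+15+10+8+18 = 82 hours.
Row-greedy (each crew in turn takes its cheapest remaining site) gives 94 hours, worse by 12.
Swapping Bravo crew↔Delta crew (Bravo crew→Ridge site 27 hours, Delta crew→West site 44 hours) adds 38.
No other one-to-one assignment undercuts 82 hours.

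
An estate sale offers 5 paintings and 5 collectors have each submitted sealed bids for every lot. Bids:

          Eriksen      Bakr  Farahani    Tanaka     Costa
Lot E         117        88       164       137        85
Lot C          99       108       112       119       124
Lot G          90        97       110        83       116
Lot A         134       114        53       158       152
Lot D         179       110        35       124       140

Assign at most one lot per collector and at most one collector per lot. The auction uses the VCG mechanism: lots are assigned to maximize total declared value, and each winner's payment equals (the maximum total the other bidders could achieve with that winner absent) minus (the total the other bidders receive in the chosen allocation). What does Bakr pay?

Bakr pays $8.

Efficient allocation: Eriksen→Lot D ($179), Bakr→Lot C ($108), Farahani→Lot E ($164), Tanaka→Lot A ($158), Costa→Lot G ($116); total welfare W = $725.
Bakr receives Lot C at value $108, so the others get W − 108 = $617.
Without Bakr: best allocation of the remaining 4 bidders over all 5 lots is Eriksen→Lot D ($179), Farahani→Lot E ($164), Tanaka→Lot A ($158), Costa→Lot C ($124), total $625.
VCG payment = (others' best without Bakr) − (others' welfare with Bakr) = 625 − 617 = $8.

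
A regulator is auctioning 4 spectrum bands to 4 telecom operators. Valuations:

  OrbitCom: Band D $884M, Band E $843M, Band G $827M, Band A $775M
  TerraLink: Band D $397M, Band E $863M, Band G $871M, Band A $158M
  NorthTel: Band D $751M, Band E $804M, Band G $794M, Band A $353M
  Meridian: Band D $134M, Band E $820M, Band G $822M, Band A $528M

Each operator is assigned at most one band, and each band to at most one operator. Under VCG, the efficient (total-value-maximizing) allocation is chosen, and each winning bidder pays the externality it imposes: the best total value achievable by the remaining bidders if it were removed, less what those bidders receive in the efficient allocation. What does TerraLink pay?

Efficient allocation: OrbitCom→Band A ($775M), TerraLink→Band G ($871M), NorthTel→Band D ($751M), Meridian→Band E ($820M); total welfare W = $3217M.
TerraLink receives Band G at value $871M, so the others get W − 871 = $2346M.
Without TerraLink: best allocation of the remaining 3 bidders over all 4 bands is OrbitCom→Band D ($884M), NorthTel→Band E ($804M), Meridian→Band G ($822M), total $2510M.
VCG payment = (others' best without TerraLink) − (others' welfare with TerraLink) = 2510 − 2346 = $164M.

TerraLink pays $164M.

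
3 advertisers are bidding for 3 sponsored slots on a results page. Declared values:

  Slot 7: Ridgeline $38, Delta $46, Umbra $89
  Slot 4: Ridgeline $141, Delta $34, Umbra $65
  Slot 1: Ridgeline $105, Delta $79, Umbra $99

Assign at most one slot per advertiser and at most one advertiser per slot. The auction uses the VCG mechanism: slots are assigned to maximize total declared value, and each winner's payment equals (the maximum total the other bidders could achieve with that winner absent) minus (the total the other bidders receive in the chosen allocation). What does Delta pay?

Delta pays $10.

Efficient allocation: Ridgeline→Slot 4 ($141), Delta→Slot 1 ($79), Umbra→Slot 7 ($89); total welfare W = $309.
Delta receives Slot 1 at value $79, so the others get W − 79 = $230.
Without Delta: best allocation of the remaining 2 bidders over all 3 slots is Ridgeline→Slot 4 ($141), Umbra→Slot 1 ($99), total $240.
VCG payment = (others' best without Delta) − (others' welfare with Delta) = 240 − 230 = $10.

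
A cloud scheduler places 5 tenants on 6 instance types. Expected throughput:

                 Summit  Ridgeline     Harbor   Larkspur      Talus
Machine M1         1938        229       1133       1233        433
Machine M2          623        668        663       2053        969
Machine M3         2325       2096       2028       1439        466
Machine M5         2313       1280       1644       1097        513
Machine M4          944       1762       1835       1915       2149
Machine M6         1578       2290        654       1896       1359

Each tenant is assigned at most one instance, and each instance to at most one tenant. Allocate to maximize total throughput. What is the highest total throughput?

Optimal: Summit→Machine M5 (2313 ops/s), Ridgeline→Machine M6 (2290 ops/s), Harbor→Machine M3 (2028 ops/s), Larkspur→Machine M2 (2053 ops/s), Talus→Machine M4 (2149 ops/s) — total 2313+2290+2028+2053+2149 = 10833 ops/s.
Max-entry greedy (repeatedly take the single best remaining cell) gives 10461 ops/s, worse by 372.
Next-best assignment: Summit→Machine M3, Ridgeline→Machine M6, Harbor→Machine M5, Larkspur→Machine M2, Talus→Machine M4 = 10461 ops/s.
Every other assignment is strictly worse.

Max total: 10833 ops/s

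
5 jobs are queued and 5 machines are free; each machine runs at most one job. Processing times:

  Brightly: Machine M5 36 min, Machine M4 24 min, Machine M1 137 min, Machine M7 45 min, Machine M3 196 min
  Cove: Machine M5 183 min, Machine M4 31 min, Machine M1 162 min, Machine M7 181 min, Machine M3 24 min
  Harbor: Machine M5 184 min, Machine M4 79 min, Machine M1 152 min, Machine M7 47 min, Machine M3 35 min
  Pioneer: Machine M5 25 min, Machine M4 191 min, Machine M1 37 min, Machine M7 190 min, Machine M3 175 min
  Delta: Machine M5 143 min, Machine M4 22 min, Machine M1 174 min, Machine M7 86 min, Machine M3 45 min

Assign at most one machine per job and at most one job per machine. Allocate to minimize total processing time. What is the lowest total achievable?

Min total: 166 min

This is a one-to-one assignment (minimum-cost bipartite matching).
Optimal: Brightly→Machine M5 (36 min), Cove→Machine M3 (24 min), Harbor→Machine M7 (47 min), Pioneer→Machine M1 (37 min), Delta→Machine M4 (22 min) — total 36+24+47+37+22 = 166 min.
No other one-to-one assignment undercuts 166 min.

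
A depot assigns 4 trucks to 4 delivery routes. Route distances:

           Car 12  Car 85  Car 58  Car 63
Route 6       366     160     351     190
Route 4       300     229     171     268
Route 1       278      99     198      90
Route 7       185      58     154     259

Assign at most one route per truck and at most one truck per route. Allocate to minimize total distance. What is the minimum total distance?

Optimal: Car 12→Route 7 (185 km), Car 85→Route 6 (160 km), Car 58→Route 4 (171 km), Car 63→Route 1 (90 km) — total 185+160+171+90 = 606 km.
Row-greedy (each truck in turn takes its cheapest remaining route) gives 645 km, worse by 39.
Next-best assignment: Car 12→Route 7, Car 85→Route 1, Car 58→Route 4, Car 63→Route 6 = 645 km.

Minimum total: 606 km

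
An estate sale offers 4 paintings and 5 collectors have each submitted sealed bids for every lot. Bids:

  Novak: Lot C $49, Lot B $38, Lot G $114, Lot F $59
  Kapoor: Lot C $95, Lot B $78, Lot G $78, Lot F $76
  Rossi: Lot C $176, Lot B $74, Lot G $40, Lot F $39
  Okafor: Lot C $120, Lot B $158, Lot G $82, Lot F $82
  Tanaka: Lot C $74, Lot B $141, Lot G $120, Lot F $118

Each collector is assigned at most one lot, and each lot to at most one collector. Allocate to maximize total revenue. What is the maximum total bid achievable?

Maximum total: $566

Treat this as an assignment problem: match each collector to one lot.
Optimal: Rossi→Lot C ($176), Okafor→Lot B ($158), Novak→Lot G ($114), Tanaka→Lot F ($118) — total 176+158+114+118 = $566.
Column-greedy (each lot in turn goes to its best remaining collector) gives $530, worse by 36.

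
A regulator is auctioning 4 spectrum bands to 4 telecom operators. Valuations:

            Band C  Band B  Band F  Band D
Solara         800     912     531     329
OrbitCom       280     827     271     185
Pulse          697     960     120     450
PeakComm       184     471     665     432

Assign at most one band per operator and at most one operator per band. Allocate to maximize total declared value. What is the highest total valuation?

Maximum total: $2742M

Treat this as an assignment problem: match each operator to one band.
Optimal: Solara→Band C ($800M), OrbitCom→Band B ($827M), Pulse→Band D ($450M), PeakComm→Band F ($665M) — total 800+827+450+665 = $2742M.
Column-greedy (each band in turn goes to its best remaining operator) gives $2610M, worse by 132.
Next-best assignment: Solara→Band C, OrbitCom→Band D, Pulse→Band B, PeakComm→Band F = $2610M.
Swapping Solara↔Pulse (Solara→Band D $329M, Pulse→Band C $697M) loses 224.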